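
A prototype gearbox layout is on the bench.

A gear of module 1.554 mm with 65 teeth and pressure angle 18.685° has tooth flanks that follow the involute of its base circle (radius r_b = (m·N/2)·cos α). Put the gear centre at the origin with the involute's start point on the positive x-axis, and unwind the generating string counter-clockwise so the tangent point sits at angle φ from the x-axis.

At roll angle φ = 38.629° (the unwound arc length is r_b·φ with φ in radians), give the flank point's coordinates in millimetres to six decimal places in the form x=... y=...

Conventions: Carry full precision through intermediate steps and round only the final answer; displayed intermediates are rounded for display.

topology: single-mesh involute geometry — m = 1.554, N = 65
pitch radius r_p = m·N/2 = 1.554·65/2 = 50.505000
base radius r_b = r_p·cos α = 50.505000·cos 18.685° = 47.843093
roll angle φ = 38.629° = 0.67420324 rad
x = r_b·(cos φ + φ·sin φ) = 57.511841
y = r_b·(sin φ − φ·cos φ) = 4.668740

x=57.511841 y=4.668740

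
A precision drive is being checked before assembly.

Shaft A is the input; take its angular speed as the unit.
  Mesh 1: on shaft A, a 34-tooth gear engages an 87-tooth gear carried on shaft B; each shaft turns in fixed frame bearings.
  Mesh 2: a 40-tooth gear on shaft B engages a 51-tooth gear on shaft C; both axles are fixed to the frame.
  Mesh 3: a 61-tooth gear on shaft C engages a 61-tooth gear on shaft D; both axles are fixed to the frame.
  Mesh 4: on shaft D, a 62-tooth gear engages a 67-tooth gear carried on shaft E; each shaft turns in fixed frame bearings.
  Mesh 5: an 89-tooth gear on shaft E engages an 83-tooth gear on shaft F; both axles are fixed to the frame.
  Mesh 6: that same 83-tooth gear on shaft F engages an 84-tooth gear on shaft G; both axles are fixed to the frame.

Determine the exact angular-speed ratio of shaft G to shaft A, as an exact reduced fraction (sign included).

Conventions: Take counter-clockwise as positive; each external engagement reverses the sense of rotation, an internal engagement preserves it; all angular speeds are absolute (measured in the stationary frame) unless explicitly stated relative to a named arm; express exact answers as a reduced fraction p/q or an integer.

class = fixed-axis compound train [6 meshes; 6 ratios multiply, 6 sense flips]
mesh 1 [34T→87T]: running ratio 34/87, sense −
mesh 2 [40T→51T]: running ratio 80/261, sense +
mesh 3 [61T→61T]: running ratio 80/261, sense −
mesh 4 [62T→67T]: running ratio 4960/17487, sense +
mesh 5 [89T→83T]: running ratio 441440/1451421, sense −
mesh 6 [83T→84T]: running ratio 110360/367227, sense +
ω_out/ω_in = 110360/367227

110360/367227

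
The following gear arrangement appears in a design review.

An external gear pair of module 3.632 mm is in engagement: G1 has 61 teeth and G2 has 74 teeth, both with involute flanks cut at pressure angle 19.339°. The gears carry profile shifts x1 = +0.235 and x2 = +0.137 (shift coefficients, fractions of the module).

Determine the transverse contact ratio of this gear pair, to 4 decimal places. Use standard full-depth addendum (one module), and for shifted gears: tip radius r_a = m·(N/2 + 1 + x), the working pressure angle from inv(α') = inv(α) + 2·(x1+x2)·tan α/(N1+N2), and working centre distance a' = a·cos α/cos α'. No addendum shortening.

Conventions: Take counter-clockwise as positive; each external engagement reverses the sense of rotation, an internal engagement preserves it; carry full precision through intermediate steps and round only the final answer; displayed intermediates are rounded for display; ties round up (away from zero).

topology: single-mesh involute geometry — m = 3.632, 61T/74T pair
base radii: r_b1 = 104.525548, r_b2 = 126.801485
tip radii: r_a1 = 115.261520, r_a2 = 138.513584
inv(α') = inv(19.339°) + 2·(+0.235+0.137)·tan α/(61+74) = 0.01536431  ⇒  α' = 20.19681°
a' = a·cos α / cos α' = 245.1600·cos 19.339°/cos 20.19681° = 246.482696
action lengths: √(r_a1²−r_b1²) = 48.576000, √(r_a2²−r_b2²) = 55.744026
base pitch p_b = π·m·cos α = 10.766449
CR = (48.576000 + 55.744026 − 246.482696·sin 20.19681°)/10.766449 = 1.785444
contact ratio ≈ 1.7854

1.7854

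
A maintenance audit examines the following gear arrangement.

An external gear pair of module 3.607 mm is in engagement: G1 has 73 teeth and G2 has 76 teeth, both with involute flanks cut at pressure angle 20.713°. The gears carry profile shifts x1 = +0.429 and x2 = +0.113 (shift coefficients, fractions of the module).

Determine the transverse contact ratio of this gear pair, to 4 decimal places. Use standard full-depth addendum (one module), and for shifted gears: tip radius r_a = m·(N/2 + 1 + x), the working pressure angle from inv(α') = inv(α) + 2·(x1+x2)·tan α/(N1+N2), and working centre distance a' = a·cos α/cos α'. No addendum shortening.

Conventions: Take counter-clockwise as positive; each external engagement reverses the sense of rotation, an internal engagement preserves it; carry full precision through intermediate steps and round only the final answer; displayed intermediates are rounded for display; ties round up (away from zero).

1.7139

recognized (one external pair, fixed centres): single-mesh tooth geometry, m = 3.607, N1 = 73, N2 = 76
base radii: r_b1 = 123.145790, r_b2 = 128.206575
tip radii: r_a1 = 136.809903, r_a2 = 141.080591
inv(α') = inv(20.713°) + 2·(+0.429+0.113)·tan α/(73+76) = 0.01936872  ⇒  α' = 21.75658°
a' = a·cos α / cos α' = 268.7215·cos 20.713°/cos 21.75658° = 270.630166
action lengths: √(r_a1²−r_b1²) = 59.599195, √(r_a2²−r_b2²) = 58.879599
base pitch p_b = π·m·cos α = 10.599285
CR = (59.599195 + 58.879599 − 270.630166·sin 21.75658°)/10.599285 = 1.713880
contact ratio ≈ 1.7139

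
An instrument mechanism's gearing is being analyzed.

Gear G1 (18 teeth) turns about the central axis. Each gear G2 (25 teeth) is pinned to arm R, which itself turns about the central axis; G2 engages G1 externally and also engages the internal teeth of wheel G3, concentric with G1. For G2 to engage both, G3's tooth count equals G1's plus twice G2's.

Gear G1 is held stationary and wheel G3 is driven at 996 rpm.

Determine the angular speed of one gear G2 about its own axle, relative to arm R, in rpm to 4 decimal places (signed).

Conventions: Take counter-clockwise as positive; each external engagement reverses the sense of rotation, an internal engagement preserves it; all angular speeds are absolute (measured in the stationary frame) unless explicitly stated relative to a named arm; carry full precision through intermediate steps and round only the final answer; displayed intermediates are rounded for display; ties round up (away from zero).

recognized (axles ride arm R): planetary set, 18/25/68 teeth
normalise by the input: solve with ω_ring = 1, then scale by 996 rpm
ring teeth: 18 + 2·25 = 68
18(ω_sun−ω_arm) = −68(ω_ring−ω_arm),  ω_sun = 0, ω_ring = 1
18(0−ω_arm) = −68(1−ω_arm)  ⇒  86·ω_arm = 68  ⇒  ω_arm = 34/43
sun–planet mesh: 18·(0−34/43) = −25·(ω_p−ω_arm)  ⇒  ω_p−ω_arm = 612/1075
scale: ω_p−ω_arm = 612/1075 × 996 rpm = +567.0251 rpm

+567.0251 rpm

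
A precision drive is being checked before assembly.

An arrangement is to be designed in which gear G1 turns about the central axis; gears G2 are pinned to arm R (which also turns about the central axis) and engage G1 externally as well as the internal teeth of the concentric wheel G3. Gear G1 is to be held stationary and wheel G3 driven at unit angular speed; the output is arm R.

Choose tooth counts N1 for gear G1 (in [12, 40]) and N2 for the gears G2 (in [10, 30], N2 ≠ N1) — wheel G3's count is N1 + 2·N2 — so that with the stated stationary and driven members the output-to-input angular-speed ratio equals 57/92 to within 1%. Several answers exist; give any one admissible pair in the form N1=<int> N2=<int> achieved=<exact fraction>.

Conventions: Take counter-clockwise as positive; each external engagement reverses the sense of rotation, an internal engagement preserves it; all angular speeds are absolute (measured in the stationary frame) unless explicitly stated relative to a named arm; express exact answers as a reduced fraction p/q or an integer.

class = planetary set [ratio 57/92 wanted; Willis about the carrier]
Willis with ω_sun = 0: ω_arm/ω_ring = N3/(N1+N3); set equal to 57/92  ⇒  N3/N1 = (57/92)/(1 − 57/92) = 57/35
N3 = N1 + 2·N2  ⇒  N2/N1 = (N3/N1 − 1)/2 = (57/35 − 1)/2 = 11/35
smallest multiple with N1 ≥ 12 and N2 ≥ 10: k = 1  ⇒  N1 = 1·35 = 35, N2 = 1·11 = 11 (N1 ≤ 40, N2 ≤ 30, N2 ≠ N1 ✓), N3 = 35 + 2·11 = 57
check: N3/(N1+N3) with N1 = 35, N3 = 57 gives 57/92; |achieved − target| = 0 ≤ 57/9200 ✓

N1=35 N2=11 achieved=57/92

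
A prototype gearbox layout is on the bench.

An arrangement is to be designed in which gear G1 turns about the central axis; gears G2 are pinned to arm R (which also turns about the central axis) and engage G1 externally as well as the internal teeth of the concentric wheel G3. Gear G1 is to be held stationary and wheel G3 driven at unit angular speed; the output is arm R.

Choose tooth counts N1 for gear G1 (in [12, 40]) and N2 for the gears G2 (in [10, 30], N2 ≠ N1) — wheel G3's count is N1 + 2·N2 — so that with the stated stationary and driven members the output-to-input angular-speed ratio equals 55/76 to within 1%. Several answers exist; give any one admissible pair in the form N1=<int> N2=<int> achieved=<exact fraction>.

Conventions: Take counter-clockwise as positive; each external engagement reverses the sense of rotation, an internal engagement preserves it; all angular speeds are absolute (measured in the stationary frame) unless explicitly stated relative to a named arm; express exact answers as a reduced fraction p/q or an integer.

topology: planetary set — design target 55/76, arm = carrier (Willis)
Willis with ω_sun = 0: ω_arm/ω_ring = N3/(N1+N3); set equal to 55/76  ⇒  N3/N1 = (55/76)/(1 − 55/76) = 55/21
N3 = N1 + 2·N2  ⇒  N2/N1 = (N3/N1 − 1)/2 = (55/21 − 1)/2 = 17/21
smallest multiple with N1 ≥ 12 and N2 ≥ 10: k = 1  ⇒  N1 = 1·21 = 21, N2 = 1·17 = 17 (N1 ≤ 40, N2 ≤ 30, N2 ≠ N1 ✓), N3 = 21 + 2·17 = 55
check: N3/(N1+N3) with N1 = 21, N3 = 55 gives 55/76; |achieved − target| = 0 ≤ 11/1520 ✓

N1=21 N2=17 achieved=55/76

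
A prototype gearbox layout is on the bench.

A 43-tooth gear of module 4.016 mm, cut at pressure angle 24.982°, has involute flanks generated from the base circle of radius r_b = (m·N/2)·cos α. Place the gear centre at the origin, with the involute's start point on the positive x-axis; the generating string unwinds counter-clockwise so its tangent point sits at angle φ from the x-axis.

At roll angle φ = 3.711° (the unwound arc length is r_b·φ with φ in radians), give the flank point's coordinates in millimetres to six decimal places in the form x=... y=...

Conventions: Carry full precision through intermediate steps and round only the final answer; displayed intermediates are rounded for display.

x=78.429691 y=0.007086

topology: single-mesh involute geometry — m = 4.016, N = 43
pitch radius r_p = m·N/2 = 4.016·43/2 = 86.344000
base radius r_b = r_p·cos α = 86.344000·cos 24.982° = 78.265700
roll angle φ = 3.711° = 0.06476917 rad
x = r_b·(cos φ + φ·sin φ) = 78.429691
y = r_b·(sin φ − φ·cos φ) = 0.007086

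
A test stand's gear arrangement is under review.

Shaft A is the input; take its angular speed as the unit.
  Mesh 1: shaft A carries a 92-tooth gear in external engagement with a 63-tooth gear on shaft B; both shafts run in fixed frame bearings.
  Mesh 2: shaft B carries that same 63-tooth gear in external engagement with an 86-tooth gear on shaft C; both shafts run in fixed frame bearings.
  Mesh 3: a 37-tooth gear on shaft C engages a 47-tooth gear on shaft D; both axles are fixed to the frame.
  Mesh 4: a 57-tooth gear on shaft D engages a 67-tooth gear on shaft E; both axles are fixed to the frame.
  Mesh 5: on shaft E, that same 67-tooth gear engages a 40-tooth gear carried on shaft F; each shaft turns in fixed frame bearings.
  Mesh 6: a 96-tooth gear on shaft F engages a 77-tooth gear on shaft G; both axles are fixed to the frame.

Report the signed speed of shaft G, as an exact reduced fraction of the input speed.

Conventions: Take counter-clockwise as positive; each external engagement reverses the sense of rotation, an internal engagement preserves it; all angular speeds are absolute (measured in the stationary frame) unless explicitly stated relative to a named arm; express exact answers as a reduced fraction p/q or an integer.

6-mesh fixed-axis compound train (all bearings frame-fixed)
mesh 1 [92T→63T]: |ω|/ω_in = 1×92/63 = 92/63, sense flips to −
mesh 2 [63T→86T]: |ω|/ω_in = (92/63)×63/86 = 46/43, sense flips to +
mesh 3 [37T→47T]: |ω|/ω_in = (46/43)×37/47 = 1702/2021, sense flips to −
mesh 4 [57T→67T]: |ω|/ω_in = (1702/2021)×57/67 = 97014/135407, sense flips to +
mesh 5 [67T→40T]: |ω|/ω_in = (97014/135407)×67/40 = 48507/40420, sense flips to −
mesh 6 [96T→77T]: |ω|/ω_in = (48507/40420)×96/77 = 1164168/778085, sense flips to +
signed output speed (× input speed) = 1164168/778085

1164168/778085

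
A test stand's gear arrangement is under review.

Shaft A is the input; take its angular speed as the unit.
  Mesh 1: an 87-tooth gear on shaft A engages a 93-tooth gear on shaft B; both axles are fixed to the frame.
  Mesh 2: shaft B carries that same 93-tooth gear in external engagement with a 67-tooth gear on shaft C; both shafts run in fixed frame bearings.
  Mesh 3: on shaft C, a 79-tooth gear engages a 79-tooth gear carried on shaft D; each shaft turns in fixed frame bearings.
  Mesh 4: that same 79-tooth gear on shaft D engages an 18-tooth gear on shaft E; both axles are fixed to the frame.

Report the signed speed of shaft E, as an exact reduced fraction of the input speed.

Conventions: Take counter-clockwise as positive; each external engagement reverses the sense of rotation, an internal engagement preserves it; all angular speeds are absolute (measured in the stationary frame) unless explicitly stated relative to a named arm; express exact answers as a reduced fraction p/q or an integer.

4-mesh fixed-axis compound train (all bearings frame-fixed)
mesh 1 [87T→93T]: |ω|/ω_in = 1×87/93 = 29/31, sense flips to −
mesh 2 [93T→67T]: |ω|/ω_in = (29/31)×93/67 = 87/67, sense flips to +
mesh 3 [79T→79T]: |ω|/ω_in = (87/67)×79/79 = 87/67, sense flips to −
mesh 4 [79T→18T]: |ω|/ω_in = (87/67)×79/18 = 2291/402, sense flips to +
signed output speed (× input speed) = 2291/402

2291/402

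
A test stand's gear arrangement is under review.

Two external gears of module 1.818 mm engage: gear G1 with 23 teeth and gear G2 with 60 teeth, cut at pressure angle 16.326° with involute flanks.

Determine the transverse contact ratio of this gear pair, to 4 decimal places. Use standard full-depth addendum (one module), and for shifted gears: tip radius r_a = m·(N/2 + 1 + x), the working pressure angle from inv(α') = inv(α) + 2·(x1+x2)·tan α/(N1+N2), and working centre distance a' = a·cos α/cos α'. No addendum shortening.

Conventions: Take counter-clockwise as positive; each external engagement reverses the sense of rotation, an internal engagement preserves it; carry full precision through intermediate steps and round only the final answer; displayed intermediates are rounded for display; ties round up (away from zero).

topology: single-mesh involute geometry — m = 1.818, 23T/60T pair
base radii: r_b1 = 20.063984, r_b2 = 52.340829
tip radii: r_a1 = 22.725000, r_a2 = 56.358000
no profile shift: α' = α, a' = a
action lengths: √(r_a1²−r_b1²) = 10.670621, √(r_a2²−r_b2²) = 20.896454
base pitch p_b = π·m·cos α = 5.481119
CR = (10.670621 + 20.896454 − 75.447000·sin 16.32600°)/5.481119 = 1.889898
contact ratio ≈ 1.8899

1.8899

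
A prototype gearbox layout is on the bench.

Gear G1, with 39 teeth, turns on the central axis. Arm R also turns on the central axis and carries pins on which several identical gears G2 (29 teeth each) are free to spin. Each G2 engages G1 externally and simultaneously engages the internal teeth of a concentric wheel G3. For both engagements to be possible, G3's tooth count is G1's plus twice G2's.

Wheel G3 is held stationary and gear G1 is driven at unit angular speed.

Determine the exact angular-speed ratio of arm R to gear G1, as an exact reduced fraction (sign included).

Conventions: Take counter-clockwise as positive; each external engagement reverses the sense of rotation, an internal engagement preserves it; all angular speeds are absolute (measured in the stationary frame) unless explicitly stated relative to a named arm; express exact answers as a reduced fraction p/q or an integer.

39/136

class = planetary set [G3 = 39+2·29 = 97; Willis about the carrier]
ring teeth: 39 + 2·29 = 97
39(ω_sun−ω_arm) = −97(ω_ring−ω_arm),  ω_ring = 0, ω_sun = 1
39(1−ω_arm) = −97(0−ω_arm)  ⇒  136·ω_arm = 39  ⇒  ω_arm = 39/136
ω_out/ω_in = 39/136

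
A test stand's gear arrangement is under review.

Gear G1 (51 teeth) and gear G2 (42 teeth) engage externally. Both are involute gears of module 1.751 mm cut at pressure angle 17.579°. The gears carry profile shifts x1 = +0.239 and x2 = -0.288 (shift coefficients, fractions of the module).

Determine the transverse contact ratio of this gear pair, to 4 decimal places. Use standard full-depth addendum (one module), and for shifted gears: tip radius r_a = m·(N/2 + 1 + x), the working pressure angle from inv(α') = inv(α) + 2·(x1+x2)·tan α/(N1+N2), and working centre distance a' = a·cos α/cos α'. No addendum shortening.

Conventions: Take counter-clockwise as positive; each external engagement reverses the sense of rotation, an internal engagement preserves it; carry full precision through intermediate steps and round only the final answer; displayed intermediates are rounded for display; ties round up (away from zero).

single-mesh involute tooth geometry (51T engaging 42T at module 1.751)
base radii: r_b1 = 42.565385, r_b2 = 35.053847
tip radii: r_a1 = 46.819989, r_a2 = 38.017712
inv(α') = inv(17.579°) + 2·(+0.239-0.288)·tan α/(51+42) = 0.00967005  ⇒  α' = 17.38618°
a' = a·cos α / cos α' = 81.4215·cos 17.579°/cos 17.38618° = 81.335244
action lengths: √(r_a1²−r_b1²) = 19.501265, √(r_a2²−r_b2²) = 14.716462
base pitch p_b = π·m·cos α = 5.244043
CR = (19.501265 + 14.716462 − 81.335244·sin 17.38618°)/5.244043 = 1.890504
contact ratio ≈ 1.8905

1.8905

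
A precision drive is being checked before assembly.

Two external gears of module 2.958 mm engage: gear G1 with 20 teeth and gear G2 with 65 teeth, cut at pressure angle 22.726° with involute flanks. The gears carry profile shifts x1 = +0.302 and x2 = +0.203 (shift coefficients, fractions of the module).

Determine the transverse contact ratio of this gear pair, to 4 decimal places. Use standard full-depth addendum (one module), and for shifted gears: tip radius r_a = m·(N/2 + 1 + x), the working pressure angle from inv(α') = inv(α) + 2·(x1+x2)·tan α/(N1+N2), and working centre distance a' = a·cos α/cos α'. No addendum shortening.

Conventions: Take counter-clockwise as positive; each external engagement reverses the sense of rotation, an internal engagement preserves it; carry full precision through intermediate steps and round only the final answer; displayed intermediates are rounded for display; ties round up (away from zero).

single-mesh involute tooth geometry (20T engaging 65T at module 2.958)
base radii: r_b1 = 27.283494, r_b2 = 88.671355
tip radii: r_a1 = 33.431316, r_a2 = 99.693474
inv(α') = inv(22.726°) + 2·(+0.302+0.203)·tan α/(20+65) = 0.02717566  ⇒  α' = 24.23611°
a' = a·cos α / cos α' = 125.7150·cos 22.726°/cos 24.23611° = 127.162777
action lengths: √(r_a1²−r_b1²) = 19.320038, √(r_a2²−r_b2²) = 45.565113
base pitch p_b = π·m·cos α = 8.571362
CR = (19.320038 + 45.565113 − 127.162777·sin 24.23611°)/8.571362 = 1.479940
contact ratio ≈ 1.4799

1.4799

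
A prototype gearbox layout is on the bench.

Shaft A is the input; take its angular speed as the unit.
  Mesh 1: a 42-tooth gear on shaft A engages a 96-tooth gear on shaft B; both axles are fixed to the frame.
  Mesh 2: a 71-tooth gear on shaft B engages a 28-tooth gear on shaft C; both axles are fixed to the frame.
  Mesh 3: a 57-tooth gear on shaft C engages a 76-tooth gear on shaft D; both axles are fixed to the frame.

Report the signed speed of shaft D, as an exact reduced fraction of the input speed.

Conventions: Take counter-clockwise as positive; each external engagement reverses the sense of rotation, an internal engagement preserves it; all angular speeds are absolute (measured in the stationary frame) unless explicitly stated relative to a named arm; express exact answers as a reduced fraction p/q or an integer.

3-mesh fixed-axis compound train (all bearings frame-fixed)
mesh 1 [42T→96T]: |ω|/ω_in = 1×42/96 = 7/16, sense flips to −
mesh 2 [71T→28T]: |ω|/ω_in = (7/16)×71/28 = 71/64, sense flips to +
mesh 3 [57T→76T]: |ω|/ω_in = (71/64)×57/76 = 213/256, sense flips to −
signed output speed (× input speed) = -213/256

-213/256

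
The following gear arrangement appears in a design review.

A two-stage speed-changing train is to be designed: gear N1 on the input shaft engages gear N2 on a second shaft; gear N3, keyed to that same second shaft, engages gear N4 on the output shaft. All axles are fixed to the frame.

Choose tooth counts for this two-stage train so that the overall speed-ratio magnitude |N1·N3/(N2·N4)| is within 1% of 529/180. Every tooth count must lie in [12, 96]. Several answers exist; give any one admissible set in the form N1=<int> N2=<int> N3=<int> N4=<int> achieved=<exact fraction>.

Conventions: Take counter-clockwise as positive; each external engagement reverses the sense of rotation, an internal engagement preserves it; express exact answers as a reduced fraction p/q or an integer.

N1=23 N2=12 N3=23 N4=15 achieved=529/180

2-stage fixed-axis compound train for ratio 529/180
target = 529/180 in lowest terms: an exact hit needs N1·N3 = k·529 and N2·N4 = k·180 for one integer k, every count in [12, 96]; additionally prefer no 1:1 stage (N1 ≠ N2, N3 ≠ N4)
k = 1: N1·N3 = 529 = 23·23, N2·N4 = 180 = 12·15
achieved = 23·23/(12·15) = 529/180; |achieved − target| = 0 ≤ 529/18000 ✓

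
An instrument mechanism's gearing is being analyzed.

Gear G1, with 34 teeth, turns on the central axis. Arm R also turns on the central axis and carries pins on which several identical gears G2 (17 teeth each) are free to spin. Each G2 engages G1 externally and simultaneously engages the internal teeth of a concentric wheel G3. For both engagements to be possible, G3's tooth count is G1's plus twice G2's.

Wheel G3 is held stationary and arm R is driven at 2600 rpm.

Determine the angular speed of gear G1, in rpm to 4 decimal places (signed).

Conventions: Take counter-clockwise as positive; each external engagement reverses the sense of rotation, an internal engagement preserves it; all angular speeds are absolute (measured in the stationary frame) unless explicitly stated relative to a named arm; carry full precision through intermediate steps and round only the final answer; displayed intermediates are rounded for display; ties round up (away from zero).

topology: planetary set — G1 34T / G2 17T / G3 68T, arm = carrier (Willis)
normalise by the input: solve with ω_arm = 1, then scale by 2600 rpm
ring teeth: 34 + 2·17 = 68
34(ω_sun−ω_arm) = −68(ω_ring−ω_arm),  ω_ring = 0, ω_arm = 1
ω_sun = 1 − (68/34)(0−1) = 3
scale: ω_sun = 3 × 2600 rpm = +7800.0000 rpm

+7800.0000 rpm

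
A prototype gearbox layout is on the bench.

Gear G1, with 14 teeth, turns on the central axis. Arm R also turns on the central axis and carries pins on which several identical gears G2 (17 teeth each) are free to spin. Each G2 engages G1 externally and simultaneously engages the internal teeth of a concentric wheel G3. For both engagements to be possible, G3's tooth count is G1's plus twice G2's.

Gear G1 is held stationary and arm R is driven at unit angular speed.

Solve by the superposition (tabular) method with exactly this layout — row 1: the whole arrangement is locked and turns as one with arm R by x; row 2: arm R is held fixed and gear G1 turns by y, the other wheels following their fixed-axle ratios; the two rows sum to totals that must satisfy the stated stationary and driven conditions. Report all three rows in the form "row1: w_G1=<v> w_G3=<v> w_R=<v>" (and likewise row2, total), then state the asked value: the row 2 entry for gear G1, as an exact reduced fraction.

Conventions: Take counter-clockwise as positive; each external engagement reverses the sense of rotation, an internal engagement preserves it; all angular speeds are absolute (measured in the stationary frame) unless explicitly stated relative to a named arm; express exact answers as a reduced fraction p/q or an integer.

row1: w_G1=1 w_G3=1 w_R=1
row2: w_G1=-1 w_G3=7/24 w_R=0
total: w_G1=0 w_G3=31/24 w_R=1
asked value: -1

class = planetary set [G3 = 14+2·17 = 48; Willis about the carrier]
superposition row 1 [locked train]: every member turns x
superposition row 2 [arm held]: sun y, ring −(14/48)·y, arm 0
boundary: total ω_sun = x + y = 0 and total ω_arm = x = 1  ⇒  y = -1, x = 1
row 2 ring = −(14/48)·(-1) = 7/24
totals (row 1 + row 2): sun 1 + (-1) = 0, ring 1 + 7/24 = 31/24, arm 1 + 0 = 1
asked cell (row2, sun) = -1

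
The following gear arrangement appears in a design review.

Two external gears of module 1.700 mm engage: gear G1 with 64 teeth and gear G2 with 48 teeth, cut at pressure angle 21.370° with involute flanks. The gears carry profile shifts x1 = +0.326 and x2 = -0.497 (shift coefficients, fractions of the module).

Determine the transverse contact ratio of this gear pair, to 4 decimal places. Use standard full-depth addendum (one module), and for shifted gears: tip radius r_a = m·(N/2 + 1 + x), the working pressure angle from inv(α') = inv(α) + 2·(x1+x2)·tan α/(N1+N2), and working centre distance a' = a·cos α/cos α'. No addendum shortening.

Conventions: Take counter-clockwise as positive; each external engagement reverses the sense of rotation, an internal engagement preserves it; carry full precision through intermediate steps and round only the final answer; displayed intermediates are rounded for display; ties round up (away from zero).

class = single-mesh tooth geometry [involute pair 64T × 48T, m = 1.700]
base radii: r_b1 = 50.659823, r_b2 = 37.994867
tip radii: r_a1 = 56.654200, r_a2 = 41.655100
inv(α') = inv(21.370°) + 2·(+0.326-0.497)·tan α/(64+48) = 0.01712013  ⇒  α' = 20.91220°
a' = a·cos α / cos α' = 95.2000·cos 21.370°/cos 20.91220° = 94.906312
action lengths: √(r_a1²−r_b1²) = 25.362980, √(r_a2²−r_b2²) = 17.074468
base pitch p_b = π·m·cos α = 4.973516
CR = (25.362980 + 17.074468 − 94.906312·sin 20.91220°)/4.973516 = 1.721494
contact ratio ≈ 1.7215

1.7215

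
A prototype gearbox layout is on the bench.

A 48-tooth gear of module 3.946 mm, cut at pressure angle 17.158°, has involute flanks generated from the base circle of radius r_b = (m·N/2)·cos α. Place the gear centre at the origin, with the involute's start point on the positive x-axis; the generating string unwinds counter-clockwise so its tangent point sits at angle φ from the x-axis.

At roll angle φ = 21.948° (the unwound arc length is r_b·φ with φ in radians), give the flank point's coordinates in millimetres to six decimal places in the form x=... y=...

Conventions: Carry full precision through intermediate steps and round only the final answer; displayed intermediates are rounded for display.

x=96.886742 y=1.670730

class = single-mesh tooth geometry [base-circle involute, m = 3.946, 48T]
pitch radius r_p = m·N/2 = 3.946·48/2 = 94.704000
base radius r_b = r_p·cos α = 94.704000·cos 17.158° = 90.489186
roll angle φ = 21.948° = 0.38306486 rad
x = r_b·(cos φ + φ·sin φ) = 96.886742
y = r_b·(sin φ − φ·cos φ) = 1.670730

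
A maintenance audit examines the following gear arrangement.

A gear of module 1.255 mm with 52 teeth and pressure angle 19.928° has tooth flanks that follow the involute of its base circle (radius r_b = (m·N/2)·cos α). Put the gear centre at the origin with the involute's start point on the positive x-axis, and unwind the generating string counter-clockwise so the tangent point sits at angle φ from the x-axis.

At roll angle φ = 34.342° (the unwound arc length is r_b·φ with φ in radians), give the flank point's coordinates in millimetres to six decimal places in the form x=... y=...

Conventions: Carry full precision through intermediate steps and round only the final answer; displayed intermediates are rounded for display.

topology: single-mesh involute geometry — m = 1.255, N = 52
pitch radius r_p = m·N/2 = 1.255·52/2 = 32.630000
base radius r_b = r_p·cos α = 32.630000·cos 19.928° = 30.676170
roll angle φ = 34.342° = 0.59938097 rad
x = r_b·(cos φ + φ·sin φ) = 35.701376
y = r_b·(sin φ − φ·cos φ) = 2.123760

x=35.701376 y=2.123760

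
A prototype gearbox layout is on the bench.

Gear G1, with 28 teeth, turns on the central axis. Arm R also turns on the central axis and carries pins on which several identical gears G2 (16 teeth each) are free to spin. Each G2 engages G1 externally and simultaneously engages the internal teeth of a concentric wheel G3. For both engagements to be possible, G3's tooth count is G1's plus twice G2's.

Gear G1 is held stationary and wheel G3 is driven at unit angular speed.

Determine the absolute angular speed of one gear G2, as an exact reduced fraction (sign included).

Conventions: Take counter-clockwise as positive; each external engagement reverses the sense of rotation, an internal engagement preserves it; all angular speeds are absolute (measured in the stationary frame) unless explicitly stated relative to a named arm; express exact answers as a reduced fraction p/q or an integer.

topology: planetary set — G1 28T / G2 16T / G3 60T, arm = carrier (Willis)
ring teeth: 28 + 2·16 = 60
28(ω_sun−ω_arm) = −60(ω_ring−ω_arm),  ω_sun = 0, ω_ring = 1
28(0−ω_arm) = −60(1−ω_arm)  ⇒  88·ω_arm = 60  ⇒  ω_arm = 15/22
sun–planet mesh: 28·(0−15/22) = −16·(ω_p−ω_arm)  ⇒  ω_p−ω_arm = 105/88
ω_p = 15/22 + 105/88 = 15/8
exact speed ratio = 15/8

15/8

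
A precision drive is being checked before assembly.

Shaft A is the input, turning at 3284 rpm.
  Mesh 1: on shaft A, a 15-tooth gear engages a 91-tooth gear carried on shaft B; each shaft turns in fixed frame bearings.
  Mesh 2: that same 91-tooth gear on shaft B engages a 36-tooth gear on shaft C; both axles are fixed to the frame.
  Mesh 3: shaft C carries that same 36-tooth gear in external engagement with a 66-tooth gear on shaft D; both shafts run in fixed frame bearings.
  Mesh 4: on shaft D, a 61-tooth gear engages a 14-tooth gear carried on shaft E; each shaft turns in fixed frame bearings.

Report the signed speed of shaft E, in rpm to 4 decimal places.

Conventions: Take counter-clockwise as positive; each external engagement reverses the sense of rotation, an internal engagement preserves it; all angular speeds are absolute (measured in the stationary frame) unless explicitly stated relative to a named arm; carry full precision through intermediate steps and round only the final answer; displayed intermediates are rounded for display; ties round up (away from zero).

4-mesh fixed-axis compound train (all bearings frame-fixed)
mesh 1 [15T→91T]: ω = 3284.0000×15/91 = 541.3187 rpm, sense flips to −
mesh 2 [91T→36T]: ω = 541.3187×91/36 = 1368.3333 rpm, sense flips to +
mesh 3 [36T→66T]: ω = 1368.3333×36/66 = 746.3636 rpm, sense flips to −
mesh 4 [61T→14T]: ω = 746.3636×61/14 = 3252.0130 rpm, sense flips to +
signed output speed = +3252.0130 rpm

+3252.0130 rpm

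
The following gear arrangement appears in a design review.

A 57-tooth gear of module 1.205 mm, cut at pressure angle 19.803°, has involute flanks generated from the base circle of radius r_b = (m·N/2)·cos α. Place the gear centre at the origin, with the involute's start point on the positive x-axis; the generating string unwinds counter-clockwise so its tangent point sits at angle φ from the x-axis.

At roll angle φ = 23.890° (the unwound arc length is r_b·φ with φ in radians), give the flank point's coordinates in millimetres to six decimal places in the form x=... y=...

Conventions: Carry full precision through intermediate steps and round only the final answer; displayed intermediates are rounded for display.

topology: single-mesh involute geometry — m = 1.205, N = 57
pitch radius r_p = m·N/2 = 1.205·57/2 = 34.342500
base radius r_b = r_p·cos α = 34.342500·cos 19.803° = 32.311589
roll angle φ = 23.890° = 0.41695916 rad
x = r_b·(cos φ + φ·sin φ) = 34.999448
y = r_b·(sin φ − φ·cos φ) = 0.767270

x=34.999448 y=0.767270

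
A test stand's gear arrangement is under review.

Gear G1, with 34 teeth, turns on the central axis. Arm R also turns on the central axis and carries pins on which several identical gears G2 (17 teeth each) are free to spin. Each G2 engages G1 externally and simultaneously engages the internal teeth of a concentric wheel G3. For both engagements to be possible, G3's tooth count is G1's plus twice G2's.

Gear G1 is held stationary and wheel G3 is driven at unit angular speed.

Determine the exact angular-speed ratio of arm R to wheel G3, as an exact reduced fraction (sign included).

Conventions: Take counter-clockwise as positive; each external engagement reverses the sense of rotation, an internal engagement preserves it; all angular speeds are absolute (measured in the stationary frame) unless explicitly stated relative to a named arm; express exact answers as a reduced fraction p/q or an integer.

2/3

topology: planetary set — G1 34T / G2 17T / G3 68T, arm = carrier (Willis)
ring teeth: 34 + 2·17 = 68
34(ω_sun−ω_arm) = −68(ω_ring−ω_arm),  ω_sun = 0, ω_ring = 1
34(0−ω_arm) = −68(1−ω_arm)  ⇒  102·ω_arm = 68  ⇒  ω_arm = 2/3
ω_out/ω_in = 2/3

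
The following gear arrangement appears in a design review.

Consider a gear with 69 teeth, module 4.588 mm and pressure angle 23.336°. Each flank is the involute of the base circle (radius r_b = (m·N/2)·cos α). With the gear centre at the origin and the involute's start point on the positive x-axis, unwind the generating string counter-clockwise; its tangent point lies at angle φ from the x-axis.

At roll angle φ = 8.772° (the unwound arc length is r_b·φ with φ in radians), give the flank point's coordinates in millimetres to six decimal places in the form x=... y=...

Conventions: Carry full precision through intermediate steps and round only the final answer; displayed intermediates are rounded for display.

recognized (one wheel, involute flank): single-mesh tooth geometry, m = 4.588, N = 69
pitch radius r_p = m·N/2 = 4.588·69/2 = 158.286000
base radius r_b = r_p·cos α = 158.286000·cos 23.336° = 145.337837
roll angle φ = 8.772° = 0.15310028 rad
x = r_b·(cos φ + φ·sin φ) = 147.031206
y = r_b·(sin φ − φ·cos φ) = 0.173447

x=147.031206 y=0.173447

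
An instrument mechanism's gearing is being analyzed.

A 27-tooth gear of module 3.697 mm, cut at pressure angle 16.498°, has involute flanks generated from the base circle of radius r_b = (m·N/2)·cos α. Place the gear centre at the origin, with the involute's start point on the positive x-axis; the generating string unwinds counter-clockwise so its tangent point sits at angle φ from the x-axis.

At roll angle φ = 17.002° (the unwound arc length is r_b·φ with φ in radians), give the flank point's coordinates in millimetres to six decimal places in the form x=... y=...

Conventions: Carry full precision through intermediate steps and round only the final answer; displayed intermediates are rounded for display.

recognized (one wheel, involute flank): single-mesh tooth geometry, m = 3.697, N = 27
pitch radius r_p = m·N/2 = 3.697·27/2 = 49.909500
base radius r_b = r_p·cos α = 49.909500·cos 16.498° = 47.854708
roll angle φ = 17.002° = 0.29674088 rad
x = r_b·(cos φ + φ·sin φ) = 49.915480
y = r_b·(sin φ − φ·cos φ) = 0.413149

x=49.915480 y=0.413149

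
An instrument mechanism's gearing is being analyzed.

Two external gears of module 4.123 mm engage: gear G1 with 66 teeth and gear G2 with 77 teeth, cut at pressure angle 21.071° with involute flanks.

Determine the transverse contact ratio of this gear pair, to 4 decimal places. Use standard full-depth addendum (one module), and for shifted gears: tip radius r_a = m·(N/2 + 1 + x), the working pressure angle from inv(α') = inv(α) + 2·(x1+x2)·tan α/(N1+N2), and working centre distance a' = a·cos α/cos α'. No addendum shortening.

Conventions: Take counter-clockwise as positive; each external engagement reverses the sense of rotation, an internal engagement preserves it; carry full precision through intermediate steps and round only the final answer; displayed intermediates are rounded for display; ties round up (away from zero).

topology: single-mesh involute geometry — m = 4.123, 66T/77T pair
base radii: r_b1 = 126.961500, r_b2 = 148.121750
tip radii: r_a1 = 140.182000, r_a2 = 162.858500
no profile shift: α' = α, a' = a
action lengths: √(r_a1²−r_b1²) = 59.428702, √(r_a2²−r_b2²) = 67.696663
base pitch p_b = π·m·cos α = 12.086707
CR = (59.428702 + 67.696663 − 294.794500·sin 21.07100°)/12.086707 = 1.748988
contact ratio ≈ 1.7490

1.7490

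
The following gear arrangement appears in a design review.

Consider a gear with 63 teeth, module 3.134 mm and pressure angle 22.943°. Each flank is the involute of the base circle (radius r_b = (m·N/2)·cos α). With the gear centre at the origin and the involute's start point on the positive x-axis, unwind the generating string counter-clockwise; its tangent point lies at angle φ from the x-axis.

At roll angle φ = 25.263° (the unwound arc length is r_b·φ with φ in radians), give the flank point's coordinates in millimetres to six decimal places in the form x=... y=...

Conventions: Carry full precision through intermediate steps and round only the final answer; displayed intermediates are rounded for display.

recognized (one wheel, involute flank): single-mesh tooth geometry, m = 3.134, N = 63
pitch radius r_p = m·N/2 = 3.134·63/2 = 98.721000
base radius r_b = r_p·cos α = 98.721000·cos 22.943° = 90.911489
roll angle φ = 25.263° = 0.44092253 rad
x = r_b·(cos φ + φ·sin φ) = 99.323764
y = r_b·(sin φ − φ·cos φ) = 2.547520

x=99.323764 y=2.547520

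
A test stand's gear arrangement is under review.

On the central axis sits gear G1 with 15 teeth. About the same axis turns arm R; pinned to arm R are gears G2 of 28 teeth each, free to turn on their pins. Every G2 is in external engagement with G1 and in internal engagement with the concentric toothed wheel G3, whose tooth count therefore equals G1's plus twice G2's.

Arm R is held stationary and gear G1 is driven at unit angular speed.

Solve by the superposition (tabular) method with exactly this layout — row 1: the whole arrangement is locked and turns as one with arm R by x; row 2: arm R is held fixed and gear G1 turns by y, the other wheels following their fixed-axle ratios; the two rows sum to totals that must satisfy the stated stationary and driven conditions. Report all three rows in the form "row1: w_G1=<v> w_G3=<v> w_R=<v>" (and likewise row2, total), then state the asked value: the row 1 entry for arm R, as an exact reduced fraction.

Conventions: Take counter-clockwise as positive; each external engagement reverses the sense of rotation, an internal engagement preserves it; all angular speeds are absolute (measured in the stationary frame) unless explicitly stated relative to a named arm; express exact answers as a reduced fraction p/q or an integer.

class = planetary set [G3 = 15+2·28 = 71; Willis about the carrier]
row 1 — lock + rotate with arm: ω_sun = ω_ring = ω_arm = x
row 2 (arm held, sun turns y): ω_ring = −(15/71)·y, ω_arm = 0
boundary: total ω_arm = x = 0 and total ω_sun = x + y = 1  ⇒  y = 1, x = 0
row 2 ring = −(15/71)·1 = -15/71
totals (row 1 + row 2): sun 0 + 1 = 1, ring 0 + (-15/71) = -15/71, arm 0 + 0 = 0
asked cell (row1, arm) = 0

row1: w_G1=0 w_G3=0 w_R=0
row2: w_G1=1 w_G3=-15/71 w_R=0
total: w_G1=1 w_G3=-15/71 w_R=0
asked value: 0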